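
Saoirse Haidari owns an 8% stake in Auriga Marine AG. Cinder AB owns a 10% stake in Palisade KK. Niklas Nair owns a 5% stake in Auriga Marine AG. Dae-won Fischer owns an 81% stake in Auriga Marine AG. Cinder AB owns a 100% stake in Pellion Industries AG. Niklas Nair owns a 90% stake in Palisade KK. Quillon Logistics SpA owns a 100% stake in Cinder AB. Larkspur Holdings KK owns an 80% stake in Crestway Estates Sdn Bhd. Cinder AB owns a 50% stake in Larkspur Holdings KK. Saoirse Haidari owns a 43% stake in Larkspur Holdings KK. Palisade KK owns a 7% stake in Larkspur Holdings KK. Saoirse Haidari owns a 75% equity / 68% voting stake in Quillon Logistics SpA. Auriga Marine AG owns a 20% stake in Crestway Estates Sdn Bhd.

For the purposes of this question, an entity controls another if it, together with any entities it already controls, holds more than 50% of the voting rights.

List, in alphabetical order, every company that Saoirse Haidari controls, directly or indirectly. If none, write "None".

Cinder AB, Crestway Estates Sdn Bhd, Larkspur Holdings KK, Pellion Industries AG, Quillon Logistics SpA

Saoirse holds 68% of Quillon, so Saoirse controls Quillon.
Quillon holds 100% of Cinder, so Saoirse controls Cinder.
Cinder and Saoirse together hold 50% + 43% = 93% of Larkspur, so Saoirse controls Larkspur.
Larkspur holds 80% of Crestway, so Saoirse controls Crestway.
Cinder holds 100% of Pellion, so Saoirse controls Pellion.
No other company's threshold is met.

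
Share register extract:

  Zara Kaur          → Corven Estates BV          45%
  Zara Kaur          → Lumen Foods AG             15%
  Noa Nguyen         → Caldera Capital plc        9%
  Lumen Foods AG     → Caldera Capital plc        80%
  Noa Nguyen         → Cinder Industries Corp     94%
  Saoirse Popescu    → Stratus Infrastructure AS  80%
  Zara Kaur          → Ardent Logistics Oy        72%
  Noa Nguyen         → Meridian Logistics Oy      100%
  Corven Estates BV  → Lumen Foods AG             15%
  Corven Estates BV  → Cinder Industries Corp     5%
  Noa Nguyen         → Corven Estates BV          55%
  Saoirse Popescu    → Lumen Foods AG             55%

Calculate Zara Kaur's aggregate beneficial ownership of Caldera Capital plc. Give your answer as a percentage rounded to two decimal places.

Zara reaches Caldera along 2 paths.
Via Lumen: 15% × 80% = 12%.
Via Corven → Lumen: 45% × 15% × 80% = 5.4%.
Total: 12% + 5.4% = 17.4%.
Rounded: 17.40%.

17.40%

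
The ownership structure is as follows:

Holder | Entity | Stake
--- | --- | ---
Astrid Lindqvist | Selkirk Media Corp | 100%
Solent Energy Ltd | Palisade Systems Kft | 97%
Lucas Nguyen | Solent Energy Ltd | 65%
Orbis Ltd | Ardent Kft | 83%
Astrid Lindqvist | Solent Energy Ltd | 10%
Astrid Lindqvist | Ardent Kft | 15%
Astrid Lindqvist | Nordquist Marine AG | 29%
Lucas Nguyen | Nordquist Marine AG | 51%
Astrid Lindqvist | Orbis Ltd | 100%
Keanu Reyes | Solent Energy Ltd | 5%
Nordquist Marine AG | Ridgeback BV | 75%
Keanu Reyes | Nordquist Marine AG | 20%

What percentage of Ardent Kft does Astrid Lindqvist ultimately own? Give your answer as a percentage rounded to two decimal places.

Astrid reaches Ardent along 2 paths.
Via Orbis: 100% × 83% = 83%.
Direct stake: 15% = 15%.
Total: 83% + 15% = 98%.
Rounded: 98.00%.

98.00%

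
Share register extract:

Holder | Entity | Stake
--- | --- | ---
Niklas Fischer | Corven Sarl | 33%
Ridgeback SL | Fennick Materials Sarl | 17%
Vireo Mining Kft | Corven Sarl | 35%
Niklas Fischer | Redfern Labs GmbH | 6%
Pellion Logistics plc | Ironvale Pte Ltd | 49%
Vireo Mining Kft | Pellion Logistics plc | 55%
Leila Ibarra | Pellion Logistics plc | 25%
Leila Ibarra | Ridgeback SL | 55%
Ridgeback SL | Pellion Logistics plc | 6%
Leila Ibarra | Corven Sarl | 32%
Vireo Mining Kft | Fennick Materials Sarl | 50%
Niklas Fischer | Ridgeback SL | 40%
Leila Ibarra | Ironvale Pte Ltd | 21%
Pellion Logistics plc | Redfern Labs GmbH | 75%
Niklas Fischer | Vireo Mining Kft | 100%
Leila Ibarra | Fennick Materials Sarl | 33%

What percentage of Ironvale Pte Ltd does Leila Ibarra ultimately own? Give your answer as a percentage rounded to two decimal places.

Leila reaches Ironvale along 3 paths.
Via Pellion: 25% × 49% = 12.25%.
Via Ridgeback → Pellion: 55% × 6% × 49% = 1.617%.
Direct stake: 21% = 21%.
Total: 12.25% + 1.617% + 21% = 34.867%.
Rounded: 34.87%.

34.87%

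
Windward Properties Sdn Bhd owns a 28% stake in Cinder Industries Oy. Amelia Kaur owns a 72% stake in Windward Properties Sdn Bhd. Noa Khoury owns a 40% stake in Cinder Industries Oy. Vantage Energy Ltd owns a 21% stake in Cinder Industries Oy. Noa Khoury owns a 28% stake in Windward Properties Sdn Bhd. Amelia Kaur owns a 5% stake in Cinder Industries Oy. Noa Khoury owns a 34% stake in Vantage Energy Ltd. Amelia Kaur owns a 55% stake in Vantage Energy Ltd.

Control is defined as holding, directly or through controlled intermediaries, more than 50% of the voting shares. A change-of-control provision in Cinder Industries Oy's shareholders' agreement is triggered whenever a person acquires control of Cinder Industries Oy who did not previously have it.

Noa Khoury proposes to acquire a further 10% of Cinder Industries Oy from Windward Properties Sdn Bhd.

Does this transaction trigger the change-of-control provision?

The purchase adds only to Noa's holdings (Windward's stake shrinks), so Noa is the only person who could newly come to control Cinder.
Noa's largest direct stake is 40% in Cinder, which does not meet the threshold, so Noa controls no company.
In Cinder, Noa's side holds only 40%, not > 50%.
So before the transaction, Noa does not control Cinder.
After the purchase, Noa's direct stake in Cinder rises to 40% + 10% = 50%, and Windward's stake falls to 18%.
After the transaction, Noa's side holds 50% of Cinder, not > 50%, so Noa still does not control Cinder.
No new person acquires control, so the clause is not triggered.

No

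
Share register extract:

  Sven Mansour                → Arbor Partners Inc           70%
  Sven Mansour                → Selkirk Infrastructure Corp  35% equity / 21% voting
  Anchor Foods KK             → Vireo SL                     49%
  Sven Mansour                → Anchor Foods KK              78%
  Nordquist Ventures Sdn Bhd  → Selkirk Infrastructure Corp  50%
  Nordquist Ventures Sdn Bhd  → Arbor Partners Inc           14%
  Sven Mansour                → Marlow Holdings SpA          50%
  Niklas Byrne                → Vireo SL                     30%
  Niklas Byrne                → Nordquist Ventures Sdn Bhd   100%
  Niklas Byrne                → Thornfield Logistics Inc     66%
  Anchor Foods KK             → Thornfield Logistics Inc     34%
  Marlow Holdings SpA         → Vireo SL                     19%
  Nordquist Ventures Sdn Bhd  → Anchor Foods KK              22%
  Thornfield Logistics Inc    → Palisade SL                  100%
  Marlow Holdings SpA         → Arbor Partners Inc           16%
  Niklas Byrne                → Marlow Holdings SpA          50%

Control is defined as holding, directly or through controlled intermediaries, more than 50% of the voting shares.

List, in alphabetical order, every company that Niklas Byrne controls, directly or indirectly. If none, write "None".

Nordquist Ventures Sdn Bhd, Palisade SL, Thornfield Logistics Inc

Niklas holds 100% of Nordquist, so Niklas controls Nordquist.
Niklas holds 66% of Thornfield, so Niklas controls Thornfield.
Thornfield holds 100% of Palisade, so Niklas controls Palisade.
No other company's threshold is met.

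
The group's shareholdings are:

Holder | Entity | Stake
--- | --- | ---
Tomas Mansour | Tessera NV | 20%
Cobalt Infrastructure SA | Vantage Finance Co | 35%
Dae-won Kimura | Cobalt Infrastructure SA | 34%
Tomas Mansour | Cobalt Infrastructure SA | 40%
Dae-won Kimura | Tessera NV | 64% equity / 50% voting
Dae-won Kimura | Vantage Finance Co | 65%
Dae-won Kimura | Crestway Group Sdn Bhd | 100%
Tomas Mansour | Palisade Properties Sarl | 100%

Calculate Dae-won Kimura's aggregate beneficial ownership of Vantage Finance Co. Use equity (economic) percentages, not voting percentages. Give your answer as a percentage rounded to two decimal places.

76.90%

Dae-won reaches Vantage along 2 paths.
Direct stake: 65% = 65%.
Via Cobalt: 34% × 35% = 11.9%.
Total: 65% + 11.9% = 76.9%.
Rounded: 76.90%.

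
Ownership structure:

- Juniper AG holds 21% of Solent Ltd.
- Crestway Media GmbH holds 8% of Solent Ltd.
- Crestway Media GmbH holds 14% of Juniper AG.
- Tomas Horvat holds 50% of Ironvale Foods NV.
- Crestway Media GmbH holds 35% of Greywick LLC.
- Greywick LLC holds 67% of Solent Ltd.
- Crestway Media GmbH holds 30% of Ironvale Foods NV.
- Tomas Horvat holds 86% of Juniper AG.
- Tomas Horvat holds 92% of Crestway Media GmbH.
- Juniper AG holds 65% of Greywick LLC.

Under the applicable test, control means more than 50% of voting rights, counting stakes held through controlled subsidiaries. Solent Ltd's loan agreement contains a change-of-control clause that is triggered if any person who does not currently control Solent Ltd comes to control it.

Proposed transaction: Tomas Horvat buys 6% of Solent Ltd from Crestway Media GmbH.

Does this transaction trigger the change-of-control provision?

No

The purchase adds only to Tomas's holdings (Crestway's stake shrinks), so Tomas is the only person who could newly come to control Solent.
Tomas holds 92% of Crestway, so Tomas controls Crestway.
Crestway and Tomas together hold 14% + 86% = 100% of Juniper, so Tomas controls Juniper.
Juniper and Crestway together hold 65% + 35% = 100% of Greywick, so Tomas controls Greywick.
Greywick and Juniper and Crestway together hold 67% + 21% + 8% = 96% of Solent, so Tomas controls Solent.
So Tomas already controls Solent before the transaction.
After the purchase, Tomas holds 6% of Solent directly, and Crestway's stake falls to 2%.
Tomas controlled Solent already, so this is not a new person acquiring control; every other person's position is unchanged or reduced.
No new person acquires control, so the clause is not triggered.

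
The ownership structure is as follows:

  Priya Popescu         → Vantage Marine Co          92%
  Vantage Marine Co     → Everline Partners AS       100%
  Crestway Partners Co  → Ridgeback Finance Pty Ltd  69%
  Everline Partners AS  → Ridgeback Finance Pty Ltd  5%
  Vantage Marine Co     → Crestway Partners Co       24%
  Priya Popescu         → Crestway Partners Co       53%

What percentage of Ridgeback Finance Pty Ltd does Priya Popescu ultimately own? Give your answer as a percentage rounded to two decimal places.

Priya reaches Ridgeback along 3 paths.
Via Vantage → Everline: 92% × 100% × 5% = 4.6%.
Via Crestway: 53% × 69% = 36.57%.
Via Vantage → Crestway: 92% × 24% × 69% = 15.2352%.
Total: 4.6% + 36.57% + 15.2352% = 56.4052%.
Rounded: 56.41%.

56.41%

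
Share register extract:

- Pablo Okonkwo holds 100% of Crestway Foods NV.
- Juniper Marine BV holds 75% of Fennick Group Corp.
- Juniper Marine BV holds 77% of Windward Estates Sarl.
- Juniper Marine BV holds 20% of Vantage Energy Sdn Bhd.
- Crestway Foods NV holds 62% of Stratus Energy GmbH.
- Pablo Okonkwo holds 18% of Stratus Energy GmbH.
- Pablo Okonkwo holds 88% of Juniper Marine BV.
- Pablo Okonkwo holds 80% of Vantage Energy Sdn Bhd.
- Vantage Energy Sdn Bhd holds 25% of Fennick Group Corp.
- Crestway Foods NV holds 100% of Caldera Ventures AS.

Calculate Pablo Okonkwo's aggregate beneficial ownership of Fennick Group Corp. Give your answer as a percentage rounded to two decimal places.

90.40%

Pablo reaches Fennick along 3 paths.
Via Juniper: 88% × 75% = 66%.
Via Juniper → Vantage: 88% × 20% × 25% = 4.4%.
Via Vantage: 80% × 25% = 20%.
Total: 66% + 4.4% + 20% = 90.4%.
Rounded: 90.40%.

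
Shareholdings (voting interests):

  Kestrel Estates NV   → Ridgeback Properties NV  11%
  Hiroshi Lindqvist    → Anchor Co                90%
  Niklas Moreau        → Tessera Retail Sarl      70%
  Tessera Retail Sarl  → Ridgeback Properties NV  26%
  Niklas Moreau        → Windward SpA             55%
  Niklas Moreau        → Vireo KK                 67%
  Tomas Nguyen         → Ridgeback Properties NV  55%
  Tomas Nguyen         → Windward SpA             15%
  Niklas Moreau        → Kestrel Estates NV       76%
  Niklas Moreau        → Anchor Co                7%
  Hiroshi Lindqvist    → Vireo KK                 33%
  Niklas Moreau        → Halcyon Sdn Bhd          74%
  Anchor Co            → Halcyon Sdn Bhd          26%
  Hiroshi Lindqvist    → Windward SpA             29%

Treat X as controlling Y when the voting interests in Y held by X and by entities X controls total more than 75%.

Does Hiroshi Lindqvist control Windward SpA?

Hiroshi holds 90% of Anchor, so Hiroshi controls Anchor.
In Windward, Hiroshi's side holds only 29%, not > 75%.
So Hiroshi does not control Windward.

No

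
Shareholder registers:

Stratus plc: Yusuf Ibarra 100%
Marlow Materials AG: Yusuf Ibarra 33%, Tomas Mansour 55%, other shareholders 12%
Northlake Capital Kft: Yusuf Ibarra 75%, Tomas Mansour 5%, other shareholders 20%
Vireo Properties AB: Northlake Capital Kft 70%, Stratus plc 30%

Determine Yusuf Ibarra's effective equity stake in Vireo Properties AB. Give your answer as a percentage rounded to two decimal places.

Yusuf reaches Vireo along 2 paths.
Via Northlake: 75% × 70% = 52.5%.
Via Stratus: 100% × 30% = 30%.
Total: 52.5% + 30% = 82.5%.
Rounded: 82.50%.

82.50%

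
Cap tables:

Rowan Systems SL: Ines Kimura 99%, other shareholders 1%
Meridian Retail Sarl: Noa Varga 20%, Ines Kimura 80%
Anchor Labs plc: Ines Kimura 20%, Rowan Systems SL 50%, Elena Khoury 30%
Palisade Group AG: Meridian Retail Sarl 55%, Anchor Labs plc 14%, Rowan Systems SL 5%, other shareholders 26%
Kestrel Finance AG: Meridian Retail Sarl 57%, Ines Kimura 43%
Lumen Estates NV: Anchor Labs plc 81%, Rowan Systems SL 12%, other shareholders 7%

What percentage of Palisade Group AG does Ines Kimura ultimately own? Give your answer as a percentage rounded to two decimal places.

Ines reaches Palisade along 4 paths.
Via Meridian: 80% × 55% = 44%.
Via Anchor: 20% × 14% = 2.8%.
Via Rowan → Anchor: 99% × 50% × 14% = 6.93%.
Via Rowan: 99% × 5% = 4.95%.
Total: 44% + 2.8% + 6.93% + 4.95% = 58.68%.

58.68%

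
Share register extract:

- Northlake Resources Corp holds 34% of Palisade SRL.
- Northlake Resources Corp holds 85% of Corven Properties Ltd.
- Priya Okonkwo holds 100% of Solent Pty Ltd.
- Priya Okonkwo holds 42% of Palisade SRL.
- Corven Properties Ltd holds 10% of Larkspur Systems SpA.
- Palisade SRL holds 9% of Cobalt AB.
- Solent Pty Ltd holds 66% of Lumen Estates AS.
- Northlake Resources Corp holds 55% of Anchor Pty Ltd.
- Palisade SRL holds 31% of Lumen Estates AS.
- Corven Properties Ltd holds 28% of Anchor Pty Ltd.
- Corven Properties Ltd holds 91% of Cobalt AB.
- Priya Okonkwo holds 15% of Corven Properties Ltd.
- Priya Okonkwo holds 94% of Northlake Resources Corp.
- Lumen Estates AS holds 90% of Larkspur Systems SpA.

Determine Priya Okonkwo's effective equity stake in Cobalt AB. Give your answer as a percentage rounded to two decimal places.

Priya reaches Cobalt along 4 paths.
Via Northlake → Corven: 94% × 85% × 91% = 72.709%.
Via Corven: 15% × 91% = 13.65%.
Via Northlake → Palisade: 94% × 34% × 9% = 2.8764%.
Via Palisade: 42% × 9% = 3.78%.
Total: 72.709% + 13.65% + 2.8764% + 3.78% = 93.0154%.
Rounded: 93.02%.

93.02%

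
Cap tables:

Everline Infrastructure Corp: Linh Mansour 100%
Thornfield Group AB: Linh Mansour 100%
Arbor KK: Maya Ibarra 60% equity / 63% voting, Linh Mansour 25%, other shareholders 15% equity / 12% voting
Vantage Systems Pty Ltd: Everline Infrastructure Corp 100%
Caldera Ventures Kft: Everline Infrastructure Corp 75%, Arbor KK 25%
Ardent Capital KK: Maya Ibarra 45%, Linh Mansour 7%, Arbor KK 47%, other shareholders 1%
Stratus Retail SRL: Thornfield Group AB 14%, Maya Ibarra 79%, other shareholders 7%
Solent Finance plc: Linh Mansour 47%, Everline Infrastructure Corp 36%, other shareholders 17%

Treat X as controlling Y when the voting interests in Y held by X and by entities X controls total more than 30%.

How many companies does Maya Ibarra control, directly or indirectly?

3

Maya holds 63% of Arbor, so Maya controls Arbor.
Maya and Arbor together hold 45% + 47% = 92% of Ardent, so Maya controls Ardent.
Maya holds 79% of Stratus, so Maya controls Stratus.
No other company's threshold is met.
Maya controls 3 companies.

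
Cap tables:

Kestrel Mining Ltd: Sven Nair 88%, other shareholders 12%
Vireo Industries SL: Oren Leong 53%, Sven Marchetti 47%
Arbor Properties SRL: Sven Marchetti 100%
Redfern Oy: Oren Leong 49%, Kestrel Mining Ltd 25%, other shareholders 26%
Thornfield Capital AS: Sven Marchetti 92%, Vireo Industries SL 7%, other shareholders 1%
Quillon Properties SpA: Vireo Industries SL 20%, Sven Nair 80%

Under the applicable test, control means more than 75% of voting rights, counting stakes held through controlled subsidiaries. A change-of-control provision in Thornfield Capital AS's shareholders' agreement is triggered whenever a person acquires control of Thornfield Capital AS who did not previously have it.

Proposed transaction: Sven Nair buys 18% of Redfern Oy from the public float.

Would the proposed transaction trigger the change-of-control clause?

The purchase changes only Sven Nair's holdings, so Sven Nair is the only person who could newly come to control Thornfield.
Sven Nair holds 88% of Kestrel, so Sven Nair controls Kestrel.
Sven Nair holds 80% of Quillon, so Sven Nair controls Quillon.
Neither Sven Nair nor any entity Sven Nair controls holds any voting interest in Thornfield.
So before the transaction, Sven Nair does not control Thornfield.
After the purchase, Sven Nair holds 18% of Redfern directly.
Sven Nair's side now holds 25% + 18% = 43% of Redfern, not > 75%, so Sven Nair still does not control Redfern.
After the transaction, neither Sven Nair nor any entity Sven Nair controls holds a voting interest in Thornfield, so Sven Nair still does not control it.
No new person acquires control, so the clause is not triggered.

No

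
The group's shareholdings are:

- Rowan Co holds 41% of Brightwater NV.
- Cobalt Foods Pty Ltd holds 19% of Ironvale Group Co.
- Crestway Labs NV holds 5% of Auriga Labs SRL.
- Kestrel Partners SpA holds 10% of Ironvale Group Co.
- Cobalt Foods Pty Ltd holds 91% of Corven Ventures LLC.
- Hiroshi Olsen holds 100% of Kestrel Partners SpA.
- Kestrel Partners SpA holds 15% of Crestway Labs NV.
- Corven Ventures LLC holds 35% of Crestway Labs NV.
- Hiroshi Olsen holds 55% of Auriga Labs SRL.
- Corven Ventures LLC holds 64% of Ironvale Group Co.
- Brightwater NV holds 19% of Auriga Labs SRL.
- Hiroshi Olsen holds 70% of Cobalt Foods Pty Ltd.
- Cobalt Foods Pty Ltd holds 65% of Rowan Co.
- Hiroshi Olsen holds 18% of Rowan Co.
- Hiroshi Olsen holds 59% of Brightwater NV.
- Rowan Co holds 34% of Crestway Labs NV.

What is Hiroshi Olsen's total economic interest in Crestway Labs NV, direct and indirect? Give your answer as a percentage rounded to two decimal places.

58.89%

Hiroshi reaches Crestway along 4 paths.
Via Kestrel: 100% × 15% = 15%.
Via Rowan: 18% × 34% = 6.12%.
Via Cobalt → Rowan: 70% × 65% × 34% = 15.47%.
Via Cobalt → Corven: 70% × 91% × 35% = 22.295%.
Total: 15% + 6.12% + 15.47% + 22.295% = 58.885%.
Rounded: 58.89%.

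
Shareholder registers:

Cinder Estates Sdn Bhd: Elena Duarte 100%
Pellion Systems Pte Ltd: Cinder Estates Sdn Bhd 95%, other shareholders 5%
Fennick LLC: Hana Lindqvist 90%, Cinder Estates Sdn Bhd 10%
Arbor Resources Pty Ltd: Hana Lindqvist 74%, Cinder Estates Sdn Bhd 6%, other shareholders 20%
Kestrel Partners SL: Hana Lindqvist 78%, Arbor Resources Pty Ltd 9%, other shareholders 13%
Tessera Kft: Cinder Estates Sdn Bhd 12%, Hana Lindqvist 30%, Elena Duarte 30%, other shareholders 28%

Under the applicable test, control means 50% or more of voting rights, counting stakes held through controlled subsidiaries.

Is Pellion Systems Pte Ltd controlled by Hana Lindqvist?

Hana holds 90% of Fennick, so Hana controls Fennick.
Hana holds 74% of Arbor, so Hana controls Arbor.
Hana and Arbor together hold 78% + 9% = 87% of Kestrel, so Hana controls Kestrel.
Neither Hana nor any entity Hana controls holds any voting interest in Pellion.
So Hana does not control Pellion.

No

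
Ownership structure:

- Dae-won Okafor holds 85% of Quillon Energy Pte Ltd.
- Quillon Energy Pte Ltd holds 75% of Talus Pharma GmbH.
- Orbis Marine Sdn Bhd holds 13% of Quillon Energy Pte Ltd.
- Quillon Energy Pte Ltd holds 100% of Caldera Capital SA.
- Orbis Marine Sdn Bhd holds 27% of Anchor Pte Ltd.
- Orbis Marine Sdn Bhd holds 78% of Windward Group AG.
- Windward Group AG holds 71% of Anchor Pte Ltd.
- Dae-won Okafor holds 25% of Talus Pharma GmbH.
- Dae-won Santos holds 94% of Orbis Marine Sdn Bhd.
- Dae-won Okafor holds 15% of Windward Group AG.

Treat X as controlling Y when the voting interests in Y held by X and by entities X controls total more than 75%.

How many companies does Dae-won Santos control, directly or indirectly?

3

Dae-won Santos holds 94% of Orbis, so Dae-won Santos controls Orbis.
Orbis holds 78% of Windward, so Dae-won Santos controls Windward.
Orbis and Windward together hold 27% + 71% = 98% of Anchor, so Dae-won Santos controls Anchor.
No other company's threshold is met.
Dae-won Santos controls 3 companies.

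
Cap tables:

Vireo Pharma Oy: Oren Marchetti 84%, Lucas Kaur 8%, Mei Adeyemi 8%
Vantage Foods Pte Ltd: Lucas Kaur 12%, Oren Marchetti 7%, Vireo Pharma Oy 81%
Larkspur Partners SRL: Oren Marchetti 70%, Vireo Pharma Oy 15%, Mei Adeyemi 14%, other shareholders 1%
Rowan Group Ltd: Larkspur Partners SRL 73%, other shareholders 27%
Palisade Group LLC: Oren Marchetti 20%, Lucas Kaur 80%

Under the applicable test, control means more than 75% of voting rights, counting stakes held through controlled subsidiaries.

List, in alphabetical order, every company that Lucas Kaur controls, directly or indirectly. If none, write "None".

Palisade Group LLC

Lucas holds 80% of Palisade, so Lucas controls Palisade.
No other company's threshold is met.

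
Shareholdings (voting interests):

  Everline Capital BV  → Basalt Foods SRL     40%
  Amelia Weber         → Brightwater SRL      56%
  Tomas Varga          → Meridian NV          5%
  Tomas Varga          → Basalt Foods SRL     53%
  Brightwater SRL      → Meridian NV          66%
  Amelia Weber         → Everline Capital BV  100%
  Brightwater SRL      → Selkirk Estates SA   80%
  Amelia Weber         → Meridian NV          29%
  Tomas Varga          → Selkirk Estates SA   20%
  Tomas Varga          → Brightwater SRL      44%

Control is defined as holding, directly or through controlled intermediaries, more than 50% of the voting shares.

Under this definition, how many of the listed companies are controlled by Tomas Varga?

Tomas holds 53% of Basalt, so Tomas controls Basalt.
No other company's threshold is met.
Tomas controls 1 company.

1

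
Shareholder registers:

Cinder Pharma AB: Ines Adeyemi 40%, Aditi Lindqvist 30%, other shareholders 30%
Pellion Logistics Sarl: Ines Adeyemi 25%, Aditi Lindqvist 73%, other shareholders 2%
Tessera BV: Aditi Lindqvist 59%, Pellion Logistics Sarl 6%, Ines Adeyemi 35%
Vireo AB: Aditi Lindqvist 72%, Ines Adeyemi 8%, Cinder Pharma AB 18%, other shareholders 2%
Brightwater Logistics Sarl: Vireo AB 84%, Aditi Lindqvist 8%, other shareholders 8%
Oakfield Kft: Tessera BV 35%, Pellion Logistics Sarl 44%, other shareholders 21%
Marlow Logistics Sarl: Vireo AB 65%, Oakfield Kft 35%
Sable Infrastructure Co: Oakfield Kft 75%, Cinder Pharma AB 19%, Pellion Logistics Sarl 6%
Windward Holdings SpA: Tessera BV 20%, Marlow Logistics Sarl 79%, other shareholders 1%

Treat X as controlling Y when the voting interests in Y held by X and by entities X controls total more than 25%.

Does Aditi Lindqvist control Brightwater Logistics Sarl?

Yes

Aditi holds 30% of Cinder, so Aditi controls Cinder.
Aditi and Cinder together hold 72% + 18% = 90% of Vireo, so Aditi controls Vireo.
Vireo and Aditi together hold 84% + 8% = 92% of Brightwater, so Aditi controls Brightwater.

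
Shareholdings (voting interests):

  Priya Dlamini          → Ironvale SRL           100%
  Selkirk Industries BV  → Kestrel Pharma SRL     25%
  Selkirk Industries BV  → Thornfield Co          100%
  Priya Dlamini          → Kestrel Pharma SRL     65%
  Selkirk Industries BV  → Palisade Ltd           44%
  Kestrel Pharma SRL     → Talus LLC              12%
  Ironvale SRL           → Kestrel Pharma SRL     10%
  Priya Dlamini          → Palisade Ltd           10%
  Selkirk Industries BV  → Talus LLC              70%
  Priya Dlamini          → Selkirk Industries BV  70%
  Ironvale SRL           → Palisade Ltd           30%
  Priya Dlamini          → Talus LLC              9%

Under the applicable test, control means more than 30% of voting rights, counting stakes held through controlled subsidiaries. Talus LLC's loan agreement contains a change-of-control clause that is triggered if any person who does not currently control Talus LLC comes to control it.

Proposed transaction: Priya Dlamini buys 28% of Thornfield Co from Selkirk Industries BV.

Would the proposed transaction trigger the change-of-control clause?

No

The purchase adds only to Priya's holdings (Selkirk's stake shrinks), so Priya is the only person who could newly come to control Talus.
Priya holds 100% of Ironvale, so Priya controls Ironvale.
Priya holds 70% of Selkirk, so Priya controls Selkirk.
Ironvale and Selkirk and Priya together hold 10% + 25% + 65% = 100% of Kestrel, so Priya controls Kestrel.
Selkirk and Priya and Kestrel together hold 70% + 9% + 12% = 91% of Talus, so Priya controls Talus.
So Priya already controls Talus before the transaction.
After the purchase, Priya holds 28% of Thornfield directly, and Selkirk's stake falls to 72%.
Priya controlled Talus already, so this is not a new person acquiring control; every other person's position is unchanged or reduced.
No new person acquires control, so the clause is not triggered.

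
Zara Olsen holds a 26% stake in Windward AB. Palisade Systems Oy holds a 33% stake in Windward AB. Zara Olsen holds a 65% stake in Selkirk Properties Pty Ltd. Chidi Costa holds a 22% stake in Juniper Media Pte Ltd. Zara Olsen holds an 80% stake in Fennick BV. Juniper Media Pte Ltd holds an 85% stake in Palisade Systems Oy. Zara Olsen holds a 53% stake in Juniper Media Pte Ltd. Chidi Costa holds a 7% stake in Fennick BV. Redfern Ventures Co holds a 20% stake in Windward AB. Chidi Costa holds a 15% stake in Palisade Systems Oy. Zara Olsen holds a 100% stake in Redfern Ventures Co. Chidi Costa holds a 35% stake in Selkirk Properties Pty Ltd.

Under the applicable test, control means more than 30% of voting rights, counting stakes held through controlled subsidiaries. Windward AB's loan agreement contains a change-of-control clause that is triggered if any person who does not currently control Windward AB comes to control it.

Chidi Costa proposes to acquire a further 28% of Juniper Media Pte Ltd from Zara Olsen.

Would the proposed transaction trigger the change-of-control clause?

Yes

The purchase adds only to Chidi's holdings (Zara's stake shrinks), so Chidi is the only person who could newly come to control Windward.
Chidi holds 35% of Selkirk, so Chidi controls Selkirk.
Neither Chidi nor any entity Chidi controls holds any voting interest in Windward.
So before the transaction, Chidi does not control Windward.
After the purchase, Chidi's direct stake in Juniper rises to 22% + 28% = 50%, and Zara's stake falls to 25%.
Chidi holds 50% of Juniper, so Chidi controls Juniper.
Juniper and Chidi together hold 85% + 15% = 100% of Palisade, so Chidi controls Palisade.
Palisade holds 33% of Windward, so Chidi controls Windward.
Chidi did not control Windward before and does after, so the clause is triggered.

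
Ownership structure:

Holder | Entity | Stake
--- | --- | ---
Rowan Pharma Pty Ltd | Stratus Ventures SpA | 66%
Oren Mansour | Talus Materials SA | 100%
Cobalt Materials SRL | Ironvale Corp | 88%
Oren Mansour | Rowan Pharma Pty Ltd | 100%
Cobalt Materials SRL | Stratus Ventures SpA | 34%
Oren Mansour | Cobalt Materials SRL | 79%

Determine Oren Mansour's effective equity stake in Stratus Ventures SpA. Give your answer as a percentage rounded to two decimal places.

Oren reaches Stratus along 2 paths.
Via Rowan: 100% × 66% = 66%.
Via Cobalt: 79% × 34% = 26.86%.
Total: 66% + 26.86% = 92.86%.

92.86%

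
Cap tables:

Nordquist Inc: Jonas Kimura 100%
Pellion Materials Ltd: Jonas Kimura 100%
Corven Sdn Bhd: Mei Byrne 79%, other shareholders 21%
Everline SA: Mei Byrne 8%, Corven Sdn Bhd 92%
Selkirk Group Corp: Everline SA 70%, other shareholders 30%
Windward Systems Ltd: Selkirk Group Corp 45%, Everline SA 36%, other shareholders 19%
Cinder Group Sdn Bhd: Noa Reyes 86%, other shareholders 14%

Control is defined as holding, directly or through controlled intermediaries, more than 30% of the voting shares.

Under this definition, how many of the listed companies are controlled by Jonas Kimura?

Jonas holds 100% of Nordquist, so Jonas controls Nordquist.
Jonas holds 100% of Pellion, so Jonas controls Pellion.
No other company's threshold is met.
Jonas controls 2 companies.

2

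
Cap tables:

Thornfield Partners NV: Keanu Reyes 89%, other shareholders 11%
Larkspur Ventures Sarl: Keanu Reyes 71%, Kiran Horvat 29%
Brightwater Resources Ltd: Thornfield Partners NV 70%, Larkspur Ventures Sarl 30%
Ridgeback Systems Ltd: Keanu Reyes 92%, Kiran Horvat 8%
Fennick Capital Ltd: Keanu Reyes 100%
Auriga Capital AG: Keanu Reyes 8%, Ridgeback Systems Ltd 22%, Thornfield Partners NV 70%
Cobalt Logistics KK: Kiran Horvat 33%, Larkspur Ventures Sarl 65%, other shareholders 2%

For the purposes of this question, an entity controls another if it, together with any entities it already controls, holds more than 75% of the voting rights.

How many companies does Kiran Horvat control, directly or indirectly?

0

Kiran's largest direct stake is 33% in Cobalt, which does not meet the threshold.
Kiran controls 0 companies.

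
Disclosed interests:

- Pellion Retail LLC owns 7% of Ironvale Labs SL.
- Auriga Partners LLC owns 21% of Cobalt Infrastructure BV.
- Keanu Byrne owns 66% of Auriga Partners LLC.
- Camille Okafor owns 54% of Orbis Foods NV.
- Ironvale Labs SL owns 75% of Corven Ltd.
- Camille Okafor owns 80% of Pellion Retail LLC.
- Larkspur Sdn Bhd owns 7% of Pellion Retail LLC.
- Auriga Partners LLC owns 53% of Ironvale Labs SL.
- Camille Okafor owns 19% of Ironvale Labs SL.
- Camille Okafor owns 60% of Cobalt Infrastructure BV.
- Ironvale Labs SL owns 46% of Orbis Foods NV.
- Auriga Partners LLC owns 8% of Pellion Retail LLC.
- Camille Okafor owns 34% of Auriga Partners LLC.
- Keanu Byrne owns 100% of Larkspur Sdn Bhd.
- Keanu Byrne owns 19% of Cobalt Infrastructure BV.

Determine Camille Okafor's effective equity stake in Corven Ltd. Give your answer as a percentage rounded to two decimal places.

Camille reaches Corven along 4 paths.
Via Auriga → Ironvale: 34% × 53% × 75% = 13.515%.
Via Pellion → Ironvale: 80% × 7% × 75% = 4.2%.
Via Auriga → Pellion → Ironvale: 34% × 8% × 7% × 75% = 0.1428%.
Via Ironvale: 19% × 75% = 14.25%.
Total: 13.515% + 4.2% + 0.1428% + 14.25% = 32.1078%.
Rounded: 32.11%.

32.11%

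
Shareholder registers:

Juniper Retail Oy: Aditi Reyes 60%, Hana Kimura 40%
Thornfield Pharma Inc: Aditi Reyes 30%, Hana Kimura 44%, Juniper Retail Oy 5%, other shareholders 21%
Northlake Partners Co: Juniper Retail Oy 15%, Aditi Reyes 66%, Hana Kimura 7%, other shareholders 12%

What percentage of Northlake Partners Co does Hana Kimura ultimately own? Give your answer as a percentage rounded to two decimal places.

13.00%

Hana reaches Northlake along 2 paths.
Via Juniper: 40% × 15% = 6%.
Direct stake: 7% = 7%.
Total: 6% + 7% = 13%.
Rounded: 13.00%.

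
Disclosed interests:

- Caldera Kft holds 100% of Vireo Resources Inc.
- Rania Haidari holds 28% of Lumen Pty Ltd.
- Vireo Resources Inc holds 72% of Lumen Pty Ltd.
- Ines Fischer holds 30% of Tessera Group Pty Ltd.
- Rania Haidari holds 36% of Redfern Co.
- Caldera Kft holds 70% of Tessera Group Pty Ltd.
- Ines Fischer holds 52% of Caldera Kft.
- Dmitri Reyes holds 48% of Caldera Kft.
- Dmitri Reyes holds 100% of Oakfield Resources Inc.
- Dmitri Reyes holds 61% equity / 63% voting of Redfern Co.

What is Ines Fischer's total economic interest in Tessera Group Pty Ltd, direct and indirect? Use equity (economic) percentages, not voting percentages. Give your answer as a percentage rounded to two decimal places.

Ines reaches Tessera along 2 paths.
Via Caldera: 52% × 70% = 36.4%.
Direct stake: 30% = 30%.
Total: 36.4% + 30% = 66.4%.
Rounded: 66.40%.

66.40%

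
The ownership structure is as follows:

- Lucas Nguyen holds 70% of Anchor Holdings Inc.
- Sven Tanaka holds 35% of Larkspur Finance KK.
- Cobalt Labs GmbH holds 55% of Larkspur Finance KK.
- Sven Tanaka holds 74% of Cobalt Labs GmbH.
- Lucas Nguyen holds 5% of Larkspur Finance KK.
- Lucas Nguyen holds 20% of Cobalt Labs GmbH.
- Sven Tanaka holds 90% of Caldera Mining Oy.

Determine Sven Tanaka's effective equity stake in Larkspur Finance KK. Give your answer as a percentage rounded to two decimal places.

Sven reaches Larkspur along 2 paths.
Direct stake: 35% = 35%.
Via Cobalt: 74% × 55% = 40.7%.
Total: 35% + 40.7% = 75.7%.
Rounded: 75.70%.

75.70%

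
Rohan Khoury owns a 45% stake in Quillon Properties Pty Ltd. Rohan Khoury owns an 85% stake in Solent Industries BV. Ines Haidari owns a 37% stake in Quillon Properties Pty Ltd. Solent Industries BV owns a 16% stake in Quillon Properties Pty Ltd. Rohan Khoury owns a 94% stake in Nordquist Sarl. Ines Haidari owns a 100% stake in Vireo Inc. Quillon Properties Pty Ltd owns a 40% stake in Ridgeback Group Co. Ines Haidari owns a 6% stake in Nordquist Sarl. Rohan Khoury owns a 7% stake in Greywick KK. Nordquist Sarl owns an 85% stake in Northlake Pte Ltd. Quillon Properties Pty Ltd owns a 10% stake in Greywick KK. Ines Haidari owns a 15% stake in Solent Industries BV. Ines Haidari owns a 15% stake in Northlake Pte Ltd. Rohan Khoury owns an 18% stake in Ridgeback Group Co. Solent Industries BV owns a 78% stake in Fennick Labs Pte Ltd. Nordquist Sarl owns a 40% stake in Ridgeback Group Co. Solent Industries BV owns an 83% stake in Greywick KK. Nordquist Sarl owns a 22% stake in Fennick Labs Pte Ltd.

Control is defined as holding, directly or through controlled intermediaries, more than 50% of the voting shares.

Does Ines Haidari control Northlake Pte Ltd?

No

Ines holds 100% of Vireo, so Ines controls Vireo.
In Northlake, Ines's side holds only 15%, not > 50%.
So Ines does not control Northlake.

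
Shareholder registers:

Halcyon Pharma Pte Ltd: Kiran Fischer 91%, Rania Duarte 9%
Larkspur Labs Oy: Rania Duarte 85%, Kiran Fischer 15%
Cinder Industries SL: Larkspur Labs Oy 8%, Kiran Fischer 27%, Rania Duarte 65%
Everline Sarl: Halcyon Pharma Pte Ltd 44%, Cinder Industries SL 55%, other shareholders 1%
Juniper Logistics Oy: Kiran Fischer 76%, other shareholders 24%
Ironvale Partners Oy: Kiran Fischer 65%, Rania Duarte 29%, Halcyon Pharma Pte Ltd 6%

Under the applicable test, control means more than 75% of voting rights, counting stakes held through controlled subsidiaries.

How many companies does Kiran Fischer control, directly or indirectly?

Kiran holds 91% of Halcyon, so Kiran controls Halcyon.
Kiran holds 76% of Juniper, so Kiran controls Juniper.
No other company's threshold is met.
Kiran controls 2 companies.

2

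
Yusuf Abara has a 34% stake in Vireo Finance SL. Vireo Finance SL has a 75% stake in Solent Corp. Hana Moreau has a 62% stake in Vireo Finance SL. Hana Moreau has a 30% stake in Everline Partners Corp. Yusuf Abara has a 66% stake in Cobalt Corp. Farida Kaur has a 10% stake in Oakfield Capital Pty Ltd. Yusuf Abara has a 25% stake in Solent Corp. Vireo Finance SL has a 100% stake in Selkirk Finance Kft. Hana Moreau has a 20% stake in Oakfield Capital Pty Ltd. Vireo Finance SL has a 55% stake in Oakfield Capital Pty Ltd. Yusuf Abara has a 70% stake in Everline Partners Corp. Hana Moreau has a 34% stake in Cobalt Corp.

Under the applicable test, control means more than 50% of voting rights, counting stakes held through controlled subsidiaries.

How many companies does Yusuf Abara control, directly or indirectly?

Yusuf holds 66% of Cobalt, so Yusuf controls Cobalt.
Yusuf holds 70% of Everline, so Yusuf controls Everline.
No other company's threshold is met.
Yusuf controls 2 companies.

2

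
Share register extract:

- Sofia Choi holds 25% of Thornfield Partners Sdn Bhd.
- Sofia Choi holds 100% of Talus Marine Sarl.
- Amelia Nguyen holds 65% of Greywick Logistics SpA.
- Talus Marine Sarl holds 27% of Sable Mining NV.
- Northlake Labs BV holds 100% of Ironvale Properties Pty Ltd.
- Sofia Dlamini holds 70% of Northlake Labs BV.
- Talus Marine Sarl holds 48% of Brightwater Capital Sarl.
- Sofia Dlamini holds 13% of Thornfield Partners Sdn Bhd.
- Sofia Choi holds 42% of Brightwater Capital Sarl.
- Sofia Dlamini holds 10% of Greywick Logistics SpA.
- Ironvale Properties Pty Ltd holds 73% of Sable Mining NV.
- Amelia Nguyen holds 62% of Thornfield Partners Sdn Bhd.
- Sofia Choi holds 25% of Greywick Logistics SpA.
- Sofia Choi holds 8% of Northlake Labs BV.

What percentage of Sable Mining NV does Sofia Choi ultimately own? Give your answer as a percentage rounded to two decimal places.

32.84%

Sofia Choi reaches Sable along 2 paths.
Via Northlake → Ironvale: 8% × 100% × 73% = 5.84%.
Via Talus: 100% × 27% = 27%.
Total: 5.84% + 27% = 32.84%.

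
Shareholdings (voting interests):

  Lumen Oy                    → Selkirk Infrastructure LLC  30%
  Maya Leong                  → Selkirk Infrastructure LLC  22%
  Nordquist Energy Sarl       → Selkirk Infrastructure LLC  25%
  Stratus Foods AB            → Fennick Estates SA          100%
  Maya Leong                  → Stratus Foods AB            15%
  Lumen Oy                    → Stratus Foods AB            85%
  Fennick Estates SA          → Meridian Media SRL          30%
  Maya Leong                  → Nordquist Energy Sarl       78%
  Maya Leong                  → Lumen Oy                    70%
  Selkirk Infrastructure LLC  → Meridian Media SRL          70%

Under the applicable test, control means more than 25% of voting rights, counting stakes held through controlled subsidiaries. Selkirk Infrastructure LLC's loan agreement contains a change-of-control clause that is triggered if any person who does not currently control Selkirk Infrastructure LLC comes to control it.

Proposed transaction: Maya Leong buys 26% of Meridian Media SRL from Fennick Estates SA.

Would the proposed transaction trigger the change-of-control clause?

The purchase adds only to Maya's holdings (Fennick's stake shrinks), so Maya is the only person who could newly come to control Selkirk.
Maya holds 78% of Nordquist, so Maya controls Nordquist.
Maya holds 70% of Lumen, so Maya controls Lumen.
Nordquist and Lumen and Maya together hold 25% + 30% + 22% = 77% of Selkirk, so Maya controls Selkirk.
So Maya already controls Selkirk before the transaction.
After the purchase, Maya holds 26% of Meridian directly, and Fennick's stake falls to 4%.
Maya controlled Selkirk already, so this is not a new person acquiring control; every other person's position is unchanged or reduced.
No new person acquires control, so the clause is not triggered.

No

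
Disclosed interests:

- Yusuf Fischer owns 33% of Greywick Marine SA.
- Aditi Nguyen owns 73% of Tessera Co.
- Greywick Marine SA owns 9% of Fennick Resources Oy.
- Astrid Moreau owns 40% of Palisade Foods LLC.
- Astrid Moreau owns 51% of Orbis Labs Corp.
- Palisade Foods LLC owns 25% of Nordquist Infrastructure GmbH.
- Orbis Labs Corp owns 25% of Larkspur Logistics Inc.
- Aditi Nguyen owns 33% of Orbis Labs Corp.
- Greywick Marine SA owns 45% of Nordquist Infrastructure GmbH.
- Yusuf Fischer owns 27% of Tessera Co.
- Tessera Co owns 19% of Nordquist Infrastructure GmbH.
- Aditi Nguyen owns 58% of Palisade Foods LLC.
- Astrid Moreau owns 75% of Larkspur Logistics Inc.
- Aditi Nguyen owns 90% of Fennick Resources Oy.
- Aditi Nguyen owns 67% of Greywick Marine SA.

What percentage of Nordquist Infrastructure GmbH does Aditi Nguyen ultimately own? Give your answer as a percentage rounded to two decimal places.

Aditi reaches Nordquist along 3 paths.
Via Greywick: 67% × 45% = 30.15%.
Via Palisade: 58% × 25% = 14.5%.
Via Tessera: 73% × 19% = 13.87%.
Total: 30.15% + 14.5% + 13.87% = 58.52%.

58.52%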